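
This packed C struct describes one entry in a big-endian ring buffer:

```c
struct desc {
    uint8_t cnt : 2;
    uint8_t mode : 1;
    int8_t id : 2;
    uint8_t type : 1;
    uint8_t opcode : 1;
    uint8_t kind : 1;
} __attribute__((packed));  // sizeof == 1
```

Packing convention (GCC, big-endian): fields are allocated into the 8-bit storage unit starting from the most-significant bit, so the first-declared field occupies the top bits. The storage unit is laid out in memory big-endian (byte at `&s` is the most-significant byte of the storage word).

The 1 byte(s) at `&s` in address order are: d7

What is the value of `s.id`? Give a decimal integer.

-2

[0]=0xd7 (big-endian) → word 0xd7
cnt [6+:2] = (word>>6) & 0x3 = 3
mode [5+:1] = (word>>5) & 0x1 = 0
id [3+:2] = (word>>3) & 0x3 = 2  ←
type [2+:1] = (word>>2) & 0x1 = 1
opcode [1+:1] = (word>>1) & 0x1 = 1
kind [0+:1] = (word>>0) & 0x1 = 1
id signed 2b, MSB=1: 2 - 4 = -2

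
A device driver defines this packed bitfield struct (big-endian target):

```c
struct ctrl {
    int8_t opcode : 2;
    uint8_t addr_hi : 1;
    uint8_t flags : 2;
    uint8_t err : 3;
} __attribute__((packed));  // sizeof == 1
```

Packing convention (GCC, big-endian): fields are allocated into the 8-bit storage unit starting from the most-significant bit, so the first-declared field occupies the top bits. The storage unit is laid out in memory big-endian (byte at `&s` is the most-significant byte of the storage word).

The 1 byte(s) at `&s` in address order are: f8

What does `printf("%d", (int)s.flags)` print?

3

[0]=0xf8 (big-endian) → word 0xf8
opcode [6+:2] = (word>>6) & 0x3 = 3
addr_hi [5+:1] = (word>>5) & 0x1 = 1
flags [3+:2] = (word>>3) & 0x3 = 3  ←
err [0+:3] = (word>>0) & 0x7 = 0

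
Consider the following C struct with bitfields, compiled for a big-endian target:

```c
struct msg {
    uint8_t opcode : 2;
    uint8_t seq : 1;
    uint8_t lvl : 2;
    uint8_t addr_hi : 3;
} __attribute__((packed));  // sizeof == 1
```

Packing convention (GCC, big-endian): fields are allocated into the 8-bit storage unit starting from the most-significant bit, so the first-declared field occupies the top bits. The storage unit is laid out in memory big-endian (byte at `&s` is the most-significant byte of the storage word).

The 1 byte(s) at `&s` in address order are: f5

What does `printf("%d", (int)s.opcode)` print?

3

[0]=0xf5 (big-endian) → word 0xf5
opcode [6+:2] = (word>>6) & 0x3 = 3  ←
seq [5+:1] = (word>>5) & 0x1 = 1
lvl [3+:2] = (word>>3) & 0x3 = 2
addr_hi [0+:3] = (word>>0) & 0x7 = 5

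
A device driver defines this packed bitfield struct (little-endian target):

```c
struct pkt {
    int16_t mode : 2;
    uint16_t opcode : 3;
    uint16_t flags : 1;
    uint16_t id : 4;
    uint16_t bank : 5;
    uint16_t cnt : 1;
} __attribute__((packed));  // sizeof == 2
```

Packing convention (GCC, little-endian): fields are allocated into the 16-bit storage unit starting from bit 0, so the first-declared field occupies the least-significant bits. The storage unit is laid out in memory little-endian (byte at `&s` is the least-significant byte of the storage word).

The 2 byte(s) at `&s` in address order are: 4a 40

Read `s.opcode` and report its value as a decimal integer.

2

[0]=0x4a [1]=0x40 (little-endian) → word 0x404a
mode:2 @ bit 0 → (0x404a>>0)&0x3 = 0x2
opcode:3 @ bit 2 → (0x404a>>2)&0x7 = 0x2  ←
flags:1 @ bit 5 → (0x404a>>5)&0x1 = 0x0
id:4 @ bit 6 → (0x404a>>6)&0xf = 0x1
bank:5 @ bit 10 → (0x404a>>10)&0x1f = 0x10
cnt:1 @ bit 15 → (0x404a>>15)&0x1 = 0x0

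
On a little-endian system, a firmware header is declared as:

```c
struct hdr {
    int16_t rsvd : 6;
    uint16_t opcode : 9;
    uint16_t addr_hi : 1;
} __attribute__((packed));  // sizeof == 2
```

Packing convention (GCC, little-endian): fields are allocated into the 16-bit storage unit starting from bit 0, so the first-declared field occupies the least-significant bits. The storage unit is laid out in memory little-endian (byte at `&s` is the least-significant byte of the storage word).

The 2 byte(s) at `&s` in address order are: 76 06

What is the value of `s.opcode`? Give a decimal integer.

[0]=0x76 [1]=0x06 (little-endian) → word 0x0676
rsvd [0+:6] = (word>>0) & 0x3f = 54
opcode [6+:9] = (word>>6) & 0x1ff = 25  ←
addr_hi [15+:1] = (word>>15) & 0x1 = 0

25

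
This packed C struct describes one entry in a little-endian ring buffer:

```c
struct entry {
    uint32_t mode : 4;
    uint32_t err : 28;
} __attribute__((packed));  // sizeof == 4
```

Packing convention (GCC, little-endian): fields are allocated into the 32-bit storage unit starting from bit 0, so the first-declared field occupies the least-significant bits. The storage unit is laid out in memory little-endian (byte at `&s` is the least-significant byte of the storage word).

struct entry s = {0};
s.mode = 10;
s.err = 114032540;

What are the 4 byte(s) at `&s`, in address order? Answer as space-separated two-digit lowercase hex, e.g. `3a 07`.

ca f9 bf 6c

mode (4b) val=10 bits=0xa at bit 0: 0x0000000a
err (28b) val=114032540 bits=0x6cbff9c at bit 4: 0x6cbff9ca
word = 0x6cbff9ca → little-endian bytes:
  [0]=0xca  [1]=0xf9  [2]=0xbf  [3]=0x6c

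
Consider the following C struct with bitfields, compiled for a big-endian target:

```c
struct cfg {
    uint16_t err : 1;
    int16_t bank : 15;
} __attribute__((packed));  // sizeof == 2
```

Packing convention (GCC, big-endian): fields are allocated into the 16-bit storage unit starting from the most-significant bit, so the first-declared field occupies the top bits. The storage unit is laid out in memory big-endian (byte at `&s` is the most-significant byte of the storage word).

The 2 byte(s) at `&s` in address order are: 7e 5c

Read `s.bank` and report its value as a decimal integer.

-420

[0]=0x7e [1]=0x5c (big-endian) → word 0x7e5c
err [15+:1] = (word>>15) & 0x1 = 0
bank [0+:15] = (word>>0) & 0x7fff = 32348  ←
bank signed 15b, MSB=1: 32348 - 32768 = -420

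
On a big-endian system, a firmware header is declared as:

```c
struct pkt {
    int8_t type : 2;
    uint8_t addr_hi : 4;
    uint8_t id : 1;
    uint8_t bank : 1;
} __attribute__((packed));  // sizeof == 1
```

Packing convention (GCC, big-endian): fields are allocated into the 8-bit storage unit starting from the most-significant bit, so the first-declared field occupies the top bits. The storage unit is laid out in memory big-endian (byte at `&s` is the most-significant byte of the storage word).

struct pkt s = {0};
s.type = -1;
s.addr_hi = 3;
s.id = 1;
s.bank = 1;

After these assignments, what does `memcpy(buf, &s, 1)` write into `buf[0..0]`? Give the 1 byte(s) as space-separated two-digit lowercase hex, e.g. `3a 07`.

type (2b) val=-1 bits=0x3 at bit 6: 0xc0
addr_hi (4b) val=3 bits=0x3 at bit 2: 0xcc
id (1b) val=1 bits=0x1 at bit 1: 0xce
bank (1b) val=1 bits=0x1 at bit 0: 0xcf
word = 0xcf → big-endian bytes:
  [0]=0xcf

cf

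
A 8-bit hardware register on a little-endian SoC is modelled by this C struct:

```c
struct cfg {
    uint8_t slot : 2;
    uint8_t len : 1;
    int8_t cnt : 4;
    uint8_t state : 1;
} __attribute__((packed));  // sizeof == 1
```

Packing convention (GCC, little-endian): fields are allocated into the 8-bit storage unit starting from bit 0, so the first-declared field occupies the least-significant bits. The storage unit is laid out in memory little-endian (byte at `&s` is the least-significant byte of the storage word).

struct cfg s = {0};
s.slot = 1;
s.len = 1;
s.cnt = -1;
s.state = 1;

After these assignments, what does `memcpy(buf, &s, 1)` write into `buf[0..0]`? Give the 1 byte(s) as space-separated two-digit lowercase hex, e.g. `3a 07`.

fd

slot:2 = 1 → 0x1 << 0 → word 0x01
len:1 = 1 → 0x1 << 2 → word 0x05
cnt:4 = -1 → 0xf << 3 → word 0x7d
state:1 = 1 → 0x1 << 7 → word 0xfd
word = 0xfd → little-endian bytes:
  [0]=0xfd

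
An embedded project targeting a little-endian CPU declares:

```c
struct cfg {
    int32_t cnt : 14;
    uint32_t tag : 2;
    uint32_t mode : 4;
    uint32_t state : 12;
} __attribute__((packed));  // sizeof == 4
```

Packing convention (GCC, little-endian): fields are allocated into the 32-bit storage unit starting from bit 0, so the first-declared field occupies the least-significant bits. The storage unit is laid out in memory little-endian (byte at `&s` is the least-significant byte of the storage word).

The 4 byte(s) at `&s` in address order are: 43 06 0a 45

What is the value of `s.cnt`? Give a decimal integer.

[0]=0x43 [1]=0x06 [2]=0x0a [3]=0x45 (little-endian) → word 0x450a0643
cnt [0+:14] = (word>>0) & 0x3fff = 1603  ←
tag [14+:2] = (word>>14) & 0x3 = 0
mode [16+:4] = (word>>16) & 0xf = 10
state [20+:12] = (word>>20) & 0xfff = 1104
cnt signed 14b, MSB=0: value = 1603

1603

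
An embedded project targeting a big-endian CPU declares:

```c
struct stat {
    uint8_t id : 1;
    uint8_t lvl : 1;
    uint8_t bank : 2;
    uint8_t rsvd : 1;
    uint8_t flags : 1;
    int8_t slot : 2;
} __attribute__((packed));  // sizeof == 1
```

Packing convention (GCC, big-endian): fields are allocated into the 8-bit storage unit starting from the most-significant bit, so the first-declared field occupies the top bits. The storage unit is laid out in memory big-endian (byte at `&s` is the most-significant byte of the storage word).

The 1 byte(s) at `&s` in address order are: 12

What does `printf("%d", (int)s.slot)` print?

-2

[0]=0x12 (big-endian) → word 0x12
id:1 @ bit 7 → (0x12>>7)&0x1 = 0x0
lvl:1 @ bit 6 → (0x12>>6)&0x1 = 0x0
bank:2 @ bit 4 → (0x12>>4)&0x3 = 0x1
rsvd:1 @ bit 3 → (0x12>>3)&0x1 = 0x0
flags:1 @ bit 2 → (0x12>>2)&0x1 = 0x0
slot:2 @ bit 0 → (0x12>>0)&0x3 = 0x2  ←
slot signed 2b, MSB=1: 2 - 4 = -2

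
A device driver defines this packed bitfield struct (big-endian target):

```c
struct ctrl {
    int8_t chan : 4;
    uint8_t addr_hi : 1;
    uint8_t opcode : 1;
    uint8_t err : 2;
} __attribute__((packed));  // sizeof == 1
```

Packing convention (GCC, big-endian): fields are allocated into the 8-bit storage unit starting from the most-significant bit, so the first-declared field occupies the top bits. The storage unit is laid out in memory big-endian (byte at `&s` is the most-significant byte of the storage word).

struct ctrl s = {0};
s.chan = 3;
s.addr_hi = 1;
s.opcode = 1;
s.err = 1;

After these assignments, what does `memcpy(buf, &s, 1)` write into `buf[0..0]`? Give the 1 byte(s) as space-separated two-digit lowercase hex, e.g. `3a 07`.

chan (4b) val=3 bits=0x3 at bit 4: 0x30
addr_hi (1b) val=1 bits=0x1 at bit 3: 0x38
opcode (1b) val=1 bits=0x1 at bit 2: 0x3c
err (2b) val=1 bits=0x1 at bit 0: 0x3d
word = 0x3d → big-endian bytes:
  [0]=0x3d

3d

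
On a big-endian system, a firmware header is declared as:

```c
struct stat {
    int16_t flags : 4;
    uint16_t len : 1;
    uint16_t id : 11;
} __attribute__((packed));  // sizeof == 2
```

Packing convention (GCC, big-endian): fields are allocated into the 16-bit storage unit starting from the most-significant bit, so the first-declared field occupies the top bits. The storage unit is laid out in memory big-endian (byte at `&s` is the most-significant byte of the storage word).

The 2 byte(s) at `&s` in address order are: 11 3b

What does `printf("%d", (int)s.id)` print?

315

[0]=0x11 [1]=0x3b (big-endian) → word 0x113b
flags [12+:4] = (word>>12) & 0xf = 1
len [11+:1] = (word>>11) & 0x1 = 0
id [0+:11] = (word>>0) & 0x7ff = 315  ←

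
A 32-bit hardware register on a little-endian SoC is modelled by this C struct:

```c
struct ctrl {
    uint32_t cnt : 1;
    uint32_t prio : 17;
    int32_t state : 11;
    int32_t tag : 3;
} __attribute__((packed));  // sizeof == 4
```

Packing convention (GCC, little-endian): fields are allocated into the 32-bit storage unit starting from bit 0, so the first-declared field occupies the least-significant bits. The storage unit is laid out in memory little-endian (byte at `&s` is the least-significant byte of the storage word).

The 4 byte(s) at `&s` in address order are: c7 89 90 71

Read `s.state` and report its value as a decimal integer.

-924

[0]=0xc7 [1]=0x89 [2]=0x90 [3]=0x71 (little-endian) → word 0x719089c7
cnt:1 @ bit 0 → (0x719089c7>>0)&0x1 = 0x1
prio:17 @ bit 1 → (0x719089c7>>1)&0x1ffff = 0x44e3
state:11 @ bit 18 → (0x719089c7>>18)&0x7ff = 0x464  ←
tag:3 @ bit 29 → (0x719089c7>>29)&0x7 = 0x3
state signed 11b, MSB=1: 1124 - 2048 = -924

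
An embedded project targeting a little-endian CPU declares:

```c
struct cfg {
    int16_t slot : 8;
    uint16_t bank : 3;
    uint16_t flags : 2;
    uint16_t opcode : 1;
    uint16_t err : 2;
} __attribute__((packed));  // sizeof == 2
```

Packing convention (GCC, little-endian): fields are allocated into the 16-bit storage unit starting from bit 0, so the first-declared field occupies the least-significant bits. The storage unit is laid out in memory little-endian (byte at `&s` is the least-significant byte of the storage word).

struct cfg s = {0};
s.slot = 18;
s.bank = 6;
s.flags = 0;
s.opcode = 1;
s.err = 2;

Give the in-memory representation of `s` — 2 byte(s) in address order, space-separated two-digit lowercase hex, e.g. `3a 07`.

12 a6

[0+:8] slot=18 & 0xff = 0x12; word=0x0012
[8+:3] bank=6 & 0x7 = 0x6; word=0x0612
[11+:2] flags=0 & 0x3 = 0x0; word=0x0612
[13+:1] opcode=1 & 0x1 = 0x1; word=0x2612
[14+:2] err=2 & 0x3 = 0x2; word=0xa612
word = 0xa612 → little-endian bytes:
  [0]=0x12  [1]=0xa6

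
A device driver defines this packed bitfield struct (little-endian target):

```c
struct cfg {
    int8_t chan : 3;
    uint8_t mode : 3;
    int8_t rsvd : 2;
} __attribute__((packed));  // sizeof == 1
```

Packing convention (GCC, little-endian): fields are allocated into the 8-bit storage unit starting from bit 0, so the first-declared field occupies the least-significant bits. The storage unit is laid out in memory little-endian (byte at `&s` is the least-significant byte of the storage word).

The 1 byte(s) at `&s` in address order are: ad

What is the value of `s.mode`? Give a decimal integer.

5

[0]=0xad (little-endian) → word 0xad
chan [0+:3] = (word>>0) & 0x7 = 5
mode [3+:3] = (word>>3) & 0x7 = 5  ←
rsvd [6+:2] = (word>>6) & 0x3 = 2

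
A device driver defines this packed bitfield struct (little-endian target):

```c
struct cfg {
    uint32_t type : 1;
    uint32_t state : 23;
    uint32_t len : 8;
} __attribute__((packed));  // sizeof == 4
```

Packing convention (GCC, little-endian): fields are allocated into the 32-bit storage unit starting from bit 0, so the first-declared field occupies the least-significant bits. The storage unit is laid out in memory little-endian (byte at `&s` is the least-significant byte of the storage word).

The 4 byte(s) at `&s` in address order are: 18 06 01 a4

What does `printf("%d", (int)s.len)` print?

164

[0]=0x18 [1]=0x06 [2]=0x01 [3]=0xa4 (little-endian) → word 0xa4010618
type [0+:1] = (word>>0) & 0x1 = 0
state [1+:23] = (word>>1) & 0x7fffff = 33548
len [24+:8] = (word>>24) & 0xff = 164  ←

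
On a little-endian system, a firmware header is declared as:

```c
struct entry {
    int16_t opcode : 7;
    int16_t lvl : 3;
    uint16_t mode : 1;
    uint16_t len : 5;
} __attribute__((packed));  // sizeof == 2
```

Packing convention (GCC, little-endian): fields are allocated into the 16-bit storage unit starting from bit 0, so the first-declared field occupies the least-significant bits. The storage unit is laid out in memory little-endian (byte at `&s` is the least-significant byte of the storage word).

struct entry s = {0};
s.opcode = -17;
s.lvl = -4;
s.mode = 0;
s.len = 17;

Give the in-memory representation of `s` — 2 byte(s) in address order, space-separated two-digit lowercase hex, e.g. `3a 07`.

opcode (7b) val=-17 bits=0x6f at bit 0: 0x006f
lvl (3b) val=-4 bits=0x4 at bit 7: 0x026f
mode (1b) val=0 bits=0x0 at bit 10: 0x026f
len (5b) val=17 bits=0x11 at bit 11: 0x8a6f
word = 0x8a6f → little-endian bytes:
  [0]=0x6f  [1]=0x8a

6f 8a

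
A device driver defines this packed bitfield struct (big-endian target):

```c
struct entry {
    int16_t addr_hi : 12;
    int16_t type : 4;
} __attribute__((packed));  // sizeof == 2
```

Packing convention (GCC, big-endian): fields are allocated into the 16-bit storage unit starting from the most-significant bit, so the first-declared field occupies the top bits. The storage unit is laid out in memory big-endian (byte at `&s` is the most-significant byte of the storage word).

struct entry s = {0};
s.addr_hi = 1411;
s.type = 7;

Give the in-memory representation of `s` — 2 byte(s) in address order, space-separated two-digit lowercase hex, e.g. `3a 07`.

58 37

addr_hi (12b) val=1411 bits=0x583 at bit 4: 0x5830
type (4b) val=7 bits=0x7 at bit 0: 0x5837
word = 0x5837 → big-endian bytes:
  [0]=0x58  [1]=0x37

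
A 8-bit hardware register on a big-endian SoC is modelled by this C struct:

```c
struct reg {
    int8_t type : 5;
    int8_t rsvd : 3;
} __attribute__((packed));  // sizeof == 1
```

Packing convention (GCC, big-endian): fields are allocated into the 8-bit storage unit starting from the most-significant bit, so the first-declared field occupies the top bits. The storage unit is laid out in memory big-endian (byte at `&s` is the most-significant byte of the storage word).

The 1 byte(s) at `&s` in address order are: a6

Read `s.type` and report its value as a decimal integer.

-12

[0]=0xa6 (big-endian) → word 0xa6
type:5 @ bit 3 → (0xa6>>3)&0x1f = 0x14  ←
rsvd:3 @ bit 0 → (0xa6>>0)&0x7 = 0x6
type signed 5b, MSB=1: 20 - 32 = -12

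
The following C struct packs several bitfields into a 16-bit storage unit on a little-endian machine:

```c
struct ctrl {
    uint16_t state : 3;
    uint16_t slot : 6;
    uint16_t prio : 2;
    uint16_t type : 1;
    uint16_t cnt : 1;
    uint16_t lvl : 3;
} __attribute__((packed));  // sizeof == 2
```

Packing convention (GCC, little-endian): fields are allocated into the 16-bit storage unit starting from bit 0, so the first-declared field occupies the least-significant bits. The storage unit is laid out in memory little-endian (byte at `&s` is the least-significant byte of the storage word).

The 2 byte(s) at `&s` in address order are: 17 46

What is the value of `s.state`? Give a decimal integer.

[0]=0x17 [1]=0x46 (little-endian) → word 0x4617
state:3 @ bit 0 → (0x4617>>0)&0x7 = 0x7  ←
slot:6 @ bit 3 → (0x4617>>3)&0x3f = 0x2
prio:2 @ bit 9 → (0x4617>>9)&0x3 = 0x3
type:1 @ bit 11 → (0x4617>>11)&0x1 = 0x0
cnt:1 @ bit 12 → (0x4617>>12)&0x1 = 0x0
lvl:3 @ bit 13 → (0x4617>>13)&0x7 = 0x2

7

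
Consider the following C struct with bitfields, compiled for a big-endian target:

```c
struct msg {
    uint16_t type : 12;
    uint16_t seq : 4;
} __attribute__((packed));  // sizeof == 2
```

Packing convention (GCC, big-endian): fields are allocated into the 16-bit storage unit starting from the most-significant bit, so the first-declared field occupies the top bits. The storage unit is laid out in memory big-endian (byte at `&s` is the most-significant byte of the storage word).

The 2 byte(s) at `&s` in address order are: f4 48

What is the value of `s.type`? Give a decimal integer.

3908

[0]=0xf4 [1]=0x48 (big-endian) → word 0xf448
type:12 @ bit 4 → (0xf448>>4)&0xfff = 0xf44  ←
seq:4 @ bit 0 → (0xf448>>0)&0xf = 0x8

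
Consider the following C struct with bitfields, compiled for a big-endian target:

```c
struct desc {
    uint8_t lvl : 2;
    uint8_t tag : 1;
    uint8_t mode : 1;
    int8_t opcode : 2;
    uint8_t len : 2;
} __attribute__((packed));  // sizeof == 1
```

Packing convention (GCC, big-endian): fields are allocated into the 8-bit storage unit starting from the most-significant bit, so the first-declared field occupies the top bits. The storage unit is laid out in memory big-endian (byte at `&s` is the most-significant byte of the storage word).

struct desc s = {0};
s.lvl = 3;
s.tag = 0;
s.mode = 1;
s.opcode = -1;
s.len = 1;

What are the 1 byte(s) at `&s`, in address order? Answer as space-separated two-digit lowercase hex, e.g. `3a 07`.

dd

lvl:2 = 3 → 0x3 << 6 → word 0xc0
tag:1 = 0 → 0x0 << 5 → word 0xc0
mode:1 = 1 → 0x1 << 4 → word 0xd0
opcode:2 = -1 → 0x3 << 2 → word 0xdc
len:2 = 1 → 0x1 << 0 → word 0xdd
word = 0xdd → big-endian bytes:
  [0]=0xdd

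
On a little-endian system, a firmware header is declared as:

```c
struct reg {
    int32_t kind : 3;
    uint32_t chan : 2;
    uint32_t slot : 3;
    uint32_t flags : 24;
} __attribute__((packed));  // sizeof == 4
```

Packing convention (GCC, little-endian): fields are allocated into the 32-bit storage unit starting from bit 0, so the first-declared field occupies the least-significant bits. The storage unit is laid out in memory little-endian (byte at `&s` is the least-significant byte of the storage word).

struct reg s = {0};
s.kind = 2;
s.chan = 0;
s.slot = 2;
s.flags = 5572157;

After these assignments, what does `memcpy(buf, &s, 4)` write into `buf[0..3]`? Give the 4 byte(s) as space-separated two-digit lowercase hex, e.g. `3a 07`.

42 3d 06 55

[0+:3] kind=2 & 0x7 = 0x2; word=0x00000002
[3+:2] chan=0 & 0x3 = 0x0; word=0x00000002
[5+:3] slot=2 & 0x7 = 0x2; word=0x00000042
[8+:24] flags=5572157 & 0xffffff = 0x55063d; word=0x55063d42
word = 0x55063d42 → little-endian bytes:
  [0]=0x42  [1]=0x3d  [2]=0x06  [3]=0x55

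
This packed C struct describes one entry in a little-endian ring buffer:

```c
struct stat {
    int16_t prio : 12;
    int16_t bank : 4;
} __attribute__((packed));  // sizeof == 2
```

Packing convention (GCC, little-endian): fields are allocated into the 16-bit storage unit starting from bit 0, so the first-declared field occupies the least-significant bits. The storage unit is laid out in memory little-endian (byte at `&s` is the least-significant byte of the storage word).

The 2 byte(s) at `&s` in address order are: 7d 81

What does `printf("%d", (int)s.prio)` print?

381

[0]=0x7d [1]=0x81 (little-endian) → word 0x817d
prio:12 @ bit 0 → (0x817d>>0)&0xfff = 0x17d  ←
bank:4 @ bit 12 → (0x817d>>12)&0xf = 0x8
prio signed 12b, MSB=0: value = 381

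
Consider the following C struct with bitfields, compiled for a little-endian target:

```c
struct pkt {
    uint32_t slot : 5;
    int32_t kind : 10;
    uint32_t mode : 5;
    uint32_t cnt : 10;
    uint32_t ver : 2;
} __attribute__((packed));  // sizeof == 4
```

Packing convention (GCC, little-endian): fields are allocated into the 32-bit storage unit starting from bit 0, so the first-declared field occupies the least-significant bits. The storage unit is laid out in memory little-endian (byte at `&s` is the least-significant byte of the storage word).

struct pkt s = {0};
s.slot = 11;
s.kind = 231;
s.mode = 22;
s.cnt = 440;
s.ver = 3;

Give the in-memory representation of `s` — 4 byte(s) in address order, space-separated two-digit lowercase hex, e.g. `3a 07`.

[0+:5] slot=11 & 0x1f = 0xb; word=0x0000000b
[5+:10] kind=231 & 0x3ff = 0xe7; word=0x00001ceb
[15+:5] mode=22 & 0x1f = 0x16; word=0x000b1ceb
[20+:10] cnt=440 & 0x3ff = 0x1b8; word=0x1b8b1ceb
[30+:2] ver=3 & 0x3 = 0x3; word=0xdb8b1ceb
word = 0xdb8b1ceb → little-endian bytes:
  [0]=0xeb  [1]=0x1c  [2]=0x8b  [3]=0xdb

eb 1c 8b db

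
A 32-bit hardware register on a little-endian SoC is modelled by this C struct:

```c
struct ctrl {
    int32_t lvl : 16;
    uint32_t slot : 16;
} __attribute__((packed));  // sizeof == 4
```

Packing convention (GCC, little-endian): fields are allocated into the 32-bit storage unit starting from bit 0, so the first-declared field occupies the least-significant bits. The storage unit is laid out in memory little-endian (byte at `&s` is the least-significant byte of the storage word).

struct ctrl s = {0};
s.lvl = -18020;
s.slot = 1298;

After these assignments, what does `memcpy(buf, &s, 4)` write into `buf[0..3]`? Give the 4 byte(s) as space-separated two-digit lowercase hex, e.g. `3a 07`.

9c b9 12 05

[0+:16] lvl=-18020 & 0xffff = 0xb99c; word=0x0000b99c
[16+:16] slot=1298 & 0xffff = 0x512; word=0x0512b99c
word = 0x0512b99c → little-endian bytes:
  [0]=0x9c  [1]=0xb9  [2]=0x12  [3]=0x05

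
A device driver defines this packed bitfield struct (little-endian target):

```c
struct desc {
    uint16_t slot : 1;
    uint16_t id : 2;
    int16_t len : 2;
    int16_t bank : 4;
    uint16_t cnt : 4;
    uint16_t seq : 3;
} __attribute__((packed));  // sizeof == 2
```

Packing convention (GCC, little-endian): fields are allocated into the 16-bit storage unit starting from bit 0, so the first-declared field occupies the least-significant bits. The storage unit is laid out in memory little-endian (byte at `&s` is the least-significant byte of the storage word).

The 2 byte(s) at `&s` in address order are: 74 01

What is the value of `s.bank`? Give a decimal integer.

-5

[0]=0x74 [1]=0x01 (little-endian) → word 0x0174
slot:1 @ bit 0 → (0x0174>>0)&0x1 = 0x0
id:2 @ bit 1 → (0x0174>>1)&0x3 = 0x2
len:2 @ bit 3 → (0x0174>>3)&0x3 = 0x2
bank:4 @ bit 5 → (0x0174>>5)&0xf = 0xb  ←
cnt:4 @ bit 9 → (0x0174>>9)&0xf = 0x0
seq:3 @ bit 13 → (0x0174>>13)&0x7 = 0x0
bank signed 4b, MSB=1: 11 - 16 = -5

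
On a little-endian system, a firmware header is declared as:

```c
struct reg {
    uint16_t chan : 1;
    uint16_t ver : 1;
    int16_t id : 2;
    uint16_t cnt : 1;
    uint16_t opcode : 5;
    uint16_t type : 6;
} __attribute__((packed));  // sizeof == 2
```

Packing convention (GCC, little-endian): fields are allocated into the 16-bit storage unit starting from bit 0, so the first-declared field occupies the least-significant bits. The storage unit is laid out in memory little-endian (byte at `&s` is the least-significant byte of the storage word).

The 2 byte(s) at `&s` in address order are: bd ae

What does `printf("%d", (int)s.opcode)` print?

[0]=0xbd [1]=0xae (little-endian) → word 0xaebd
chan [0+:1] = (word>>0) & 0x1 = 1
ver [1+:1] = (word>>1) & 0x1 = 0
id [2+:2] = (word>>2) & 0x3 = 3
cnt [4+:1] = (word>>4) & 0x1 = 1
opcode [5+:5] = (word>>5) & 0x1f = 21  ←
type [10+:6] = (word>>10) & 0x3f = 43

21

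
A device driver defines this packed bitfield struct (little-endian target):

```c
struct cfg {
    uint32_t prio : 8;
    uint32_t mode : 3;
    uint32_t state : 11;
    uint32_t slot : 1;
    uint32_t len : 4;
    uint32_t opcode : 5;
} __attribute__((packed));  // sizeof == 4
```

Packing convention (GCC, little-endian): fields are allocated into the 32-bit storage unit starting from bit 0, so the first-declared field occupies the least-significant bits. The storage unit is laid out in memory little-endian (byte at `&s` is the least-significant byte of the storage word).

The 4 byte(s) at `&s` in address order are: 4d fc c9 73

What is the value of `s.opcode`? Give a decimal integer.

14

[0]=0x4d [1]=0xfc [2]=0xc9 [3]=0x73 (little-endian) → word 0x73c9fc4d
prio:8 @ bit 0 → (0x73c9fc4d>>0)&0xff = 0x4d
mode:3 @ bit 8 → (0x73c9fc4d>>8)&0x7 = 0x4
state:11 @ bit 11 → (0x73c9fc4d>>11)&0x7ff = 0x13f
slot:1 @ bit 22 → (0x73c9fc4d>>22)&0x1 = 0x1
len:4 @ bit 23 → (0x73c9fc4d>>23)&0xf = 0x7
opcode:5 @ bit 27 → (0x73c9fc4d>>27)&0x1f = 0xe  ←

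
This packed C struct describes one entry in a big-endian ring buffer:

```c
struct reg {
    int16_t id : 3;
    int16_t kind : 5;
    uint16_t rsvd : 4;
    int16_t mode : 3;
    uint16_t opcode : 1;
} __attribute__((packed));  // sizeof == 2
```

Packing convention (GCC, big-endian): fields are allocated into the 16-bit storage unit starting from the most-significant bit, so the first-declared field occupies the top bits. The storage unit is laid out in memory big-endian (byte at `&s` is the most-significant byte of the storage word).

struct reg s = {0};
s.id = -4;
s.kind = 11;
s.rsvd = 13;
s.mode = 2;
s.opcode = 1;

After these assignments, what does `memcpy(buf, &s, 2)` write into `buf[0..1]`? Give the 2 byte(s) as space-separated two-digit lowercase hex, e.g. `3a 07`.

8b d5

id (3b) val=-4 bits=0x4 at bit 13: 0x8000
kind (5b) val=11 bits=0xb at bit 8: 0x8b00
rsvd (4b) val=13 bits=0xd at bit 4: 0x8bd0
mode (3b) val=2 bits=0x2 at bit 1: 0x8bd4
opcode (1b) val=1 bits=0x1 at bit 0: 0x8bd5
word = 0x8bd5 → big-endian bytes:
  [0]=0x8b  [1]=0xd5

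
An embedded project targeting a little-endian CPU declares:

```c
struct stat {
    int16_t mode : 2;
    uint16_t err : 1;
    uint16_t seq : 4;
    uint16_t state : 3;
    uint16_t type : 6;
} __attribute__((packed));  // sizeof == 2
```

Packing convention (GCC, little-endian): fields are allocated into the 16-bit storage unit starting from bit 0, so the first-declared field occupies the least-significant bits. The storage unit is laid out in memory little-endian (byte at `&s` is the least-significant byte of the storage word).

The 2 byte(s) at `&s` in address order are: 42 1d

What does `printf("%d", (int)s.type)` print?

7

[0]=0x42 [1]=0x1d (little-endian) → word 0x1d42
mode:2 @ bit 0 → (0x1d42>>0)&0x3 = 0x2
err:1 @ bit 2 → (0x1d42>>2)&0x1 = 0x0
seq:4 @ bit 3 → (0x1d42>>3)&0xf = 0x8
state:3 @ bit 7 → (0x1d42>>7)&0x7 = 0x2
type:6 @ bit 10 → (0x1d42>>10)&0x3f = 0x7  ←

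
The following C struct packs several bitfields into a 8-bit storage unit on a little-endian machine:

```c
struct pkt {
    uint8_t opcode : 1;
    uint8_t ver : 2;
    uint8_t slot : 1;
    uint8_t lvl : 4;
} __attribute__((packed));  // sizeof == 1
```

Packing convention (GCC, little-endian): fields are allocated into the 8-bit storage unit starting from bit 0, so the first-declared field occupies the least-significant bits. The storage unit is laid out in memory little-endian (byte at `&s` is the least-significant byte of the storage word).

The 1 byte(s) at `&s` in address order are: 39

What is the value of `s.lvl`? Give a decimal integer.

3

[0]=0x39 (little-endian) → word 0x39
opcode:1 @ bit 0 → (0x39>>0)&0x1 = 0x1
ver:2 @ bit 1 → (0x39>>1)&0x3 = 0x0
slot:1 @ bit 3 → (0x39>>3)&0x1 = 0x1
lvl:4 @ bit 4 → (0x39>>4)&0xf = 0x3  ←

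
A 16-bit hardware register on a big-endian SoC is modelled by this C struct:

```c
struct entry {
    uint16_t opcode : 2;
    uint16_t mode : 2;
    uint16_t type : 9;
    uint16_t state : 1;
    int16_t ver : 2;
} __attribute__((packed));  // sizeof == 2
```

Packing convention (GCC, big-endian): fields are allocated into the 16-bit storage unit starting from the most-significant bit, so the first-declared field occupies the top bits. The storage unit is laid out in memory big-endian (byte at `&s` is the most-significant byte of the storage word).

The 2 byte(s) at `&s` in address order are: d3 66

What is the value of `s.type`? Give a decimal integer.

108

[0]=0xd3 [1]=0x66 (big-endian) → word 0xd366
opcode [14+:2] = (word>>14) & 0x3 = 3
mode [12+:2] = (word>>12) & 0x3 = 1
type [3+:9] = (word>>3) & 0x1ff = 108  ←
state [2+:1] = (word>>2) & 0x1 = 1
ver [0+:2] = (word>>0) & 0x3 = 2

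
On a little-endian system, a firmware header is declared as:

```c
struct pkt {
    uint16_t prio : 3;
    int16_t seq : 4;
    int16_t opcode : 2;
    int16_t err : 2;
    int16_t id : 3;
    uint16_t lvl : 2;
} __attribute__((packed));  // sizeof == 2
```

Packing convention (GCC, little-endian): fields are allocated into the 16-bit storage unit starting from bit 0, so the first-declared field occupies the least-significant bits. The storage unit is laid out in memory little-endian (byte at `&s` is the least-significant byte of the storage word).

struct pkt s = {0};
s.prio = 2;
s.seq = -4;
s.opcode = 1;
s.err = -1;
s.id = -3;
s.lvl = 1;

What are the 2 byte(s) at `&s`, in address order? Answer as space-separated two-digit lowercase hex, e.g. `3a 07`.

e2 6e

prio (3b) val=2 bits=0x2 at bit 0: 0x0002
seq (4b) val=-4 bits=0xc at bit 3: 0x0062
opcode (2b) val=1 bits=0x1 at bit 7: 0x00e2
err (2b) val=-1 bits=0x3 at bit 9: 0x06e2
id (3b) val=-3 bits=0x5 at bit 11: 0x2ee2
lvl (2b) val=1 bits=0x1 at bit 14: 0x6ee2
word = 0x6ee2 → little-endian bytes:
  [0]=0xe2  [1]=0x6e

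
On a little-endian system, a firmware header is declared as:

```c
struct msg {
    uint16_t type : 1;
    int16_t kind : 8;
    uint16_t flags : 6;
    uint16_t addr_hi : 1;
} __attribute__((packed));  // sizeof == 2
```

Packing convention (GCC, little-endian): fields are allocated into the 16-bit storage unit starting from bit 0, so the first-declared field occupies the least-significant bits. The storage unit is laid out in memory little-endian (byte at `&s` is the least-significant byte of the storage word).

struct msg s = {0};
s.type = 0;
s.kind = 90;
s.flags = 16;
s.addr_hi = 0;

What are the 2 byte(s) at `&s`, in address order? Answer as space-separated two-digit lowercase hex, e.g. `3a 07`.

type:1 = 0 → 0x0 << 0 → word 0x0000
kind:8 = 90 → 0x5a << 1 → word 0x00b4
flags:6 = 16 → 0x10 << 9 → word 0x20b4
addr_hi:1 = 0 → 0x0 << 15 → word 0x20b4
word = 0x20b4 → little-endian bytes:
  [0]=0xb4  [1]=0x20

b4 20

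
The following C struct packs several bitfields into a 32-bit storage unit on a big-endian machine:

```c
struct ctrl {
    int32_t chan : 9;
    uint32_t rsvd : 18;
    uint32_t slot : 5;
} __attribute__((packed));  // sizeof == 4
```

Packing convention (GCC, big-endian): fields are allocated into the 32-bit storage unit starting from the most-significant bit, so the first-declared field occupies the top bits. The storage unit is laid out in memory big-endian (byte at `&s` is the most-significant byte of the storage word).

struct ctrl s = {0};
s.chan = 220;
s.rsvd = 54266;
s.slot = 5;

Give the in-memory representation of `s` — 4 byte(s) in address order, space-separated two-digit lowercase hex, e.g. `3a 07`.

[23+:9] chan=220 & 0x1ff = 0xdc; word=0x6e000000
[5+:18] rsvd=54266 & 0x3ffff = 0xd3fa; word=0x6e1a7f40
[0+:5] slot=5 & 0x1f = 0x5; word=0x6e1a7f45
word = 0x6e1a7f45 → big-endian bytes:
  [0]=0x6e  [1]=0x1a  [2]=0x7f  [3]=0x45

6e 1a 7f 45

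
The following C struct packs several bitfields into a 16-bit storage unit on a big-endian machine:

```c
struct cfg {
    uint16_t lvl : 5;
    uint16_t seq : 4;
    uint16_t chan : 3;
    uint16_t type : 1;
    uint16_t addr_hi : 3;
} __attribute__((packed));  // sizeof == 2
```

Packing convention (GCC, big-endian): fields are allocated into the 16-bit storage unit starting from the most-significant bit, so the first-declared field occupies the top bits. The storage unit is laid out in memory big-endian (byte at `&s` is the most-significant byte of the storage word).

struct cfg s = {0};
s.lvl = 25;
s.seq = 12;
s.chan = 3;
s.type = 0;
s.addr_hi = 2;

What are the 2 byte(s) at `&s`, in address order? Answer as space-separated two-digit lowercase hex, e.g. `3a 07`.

lvl (5b) val=25 bits=0x19 at bit 11: 0xc800
seq (4b) val=12 bits=0xc at bit 7: 0xce00
chan (3b) val=3 bits=0x3 at bit 4: 0xce30
type (1b) val=0 bits=0x0 at bit 3: 0xce30
addr_hi (3b) val=2 bits=0x2 at bit 0: 0xce32
word = 0xce32 → big-endian bytes:
  [0]=0xce  [1]=0x32

ce 32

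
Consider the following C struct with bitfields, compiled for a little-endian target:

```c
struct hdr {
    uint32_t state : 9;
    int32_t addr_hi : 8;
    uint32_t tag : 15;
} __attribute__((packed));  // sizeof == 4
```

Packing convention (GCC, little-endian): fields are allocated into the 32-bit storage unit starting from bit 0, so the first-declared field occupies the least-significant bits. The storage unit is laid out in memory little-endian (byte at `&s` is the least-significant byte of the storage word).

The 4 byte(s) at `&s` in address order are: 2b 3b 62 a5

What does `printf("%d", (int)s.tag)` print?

[0]=0x2b [1]=0x3b [2]=0x62 [3]=0xa5 (little-endian) → word 0xa5623b2b
state [0+:9] = (word>>0) & 0x1ff = 299
addr_hi [9+:8] = (word>>9) & 0xff = 29
tag [17+:15] = (word>>17) & 0x7fff = 21169  ←

21169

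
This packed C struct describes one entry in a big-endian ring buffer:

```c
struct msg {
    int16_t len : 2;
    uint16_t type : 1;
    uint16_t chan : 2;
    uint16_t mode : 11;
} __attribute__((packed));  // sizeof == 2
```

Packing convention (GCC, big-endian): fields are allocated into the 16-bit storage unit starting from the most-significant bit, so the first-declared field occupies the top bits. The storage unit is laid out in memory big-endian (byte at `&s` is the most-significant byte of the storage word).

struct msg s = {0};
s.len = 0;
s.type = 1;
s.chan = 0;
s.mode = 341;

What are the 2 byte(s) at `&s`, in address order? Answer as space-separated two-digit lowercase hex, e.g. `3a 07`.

21 55

len (2b) val=0 bits=0x0 at bit 14: 0x0000
type (1b) val=1 bits=0x1 at bit 13: 0x2000
chan (2b) val=0 bits=0x0 at bit 11: 0x2000
mode (11b) val=341 bits=0x155 at bit 0: 0x2155
word = 0x2155 → big-endian bytes:
  [0]=0x21  [1]=0x55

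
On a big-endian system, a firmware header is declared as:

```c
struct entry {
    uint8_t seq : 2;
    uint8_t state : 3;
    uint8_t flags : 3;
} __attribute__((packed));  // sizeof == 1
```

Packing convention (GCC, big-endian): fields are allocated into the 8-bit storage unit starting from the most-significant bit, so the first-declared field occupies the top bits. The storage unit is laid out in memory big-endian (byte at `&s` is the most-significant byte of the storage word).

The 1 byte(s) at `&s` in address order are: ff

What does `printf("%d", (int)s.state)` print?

[0]=0xff (big-endian) → word 0xff
seq [6+:2] = (word>>6) & 0x3 = 3
state [3+:3] = (word>>3) & 0x7 = 7  ←
flags [0+:3] = (word>>0) & 0x7 = 7

7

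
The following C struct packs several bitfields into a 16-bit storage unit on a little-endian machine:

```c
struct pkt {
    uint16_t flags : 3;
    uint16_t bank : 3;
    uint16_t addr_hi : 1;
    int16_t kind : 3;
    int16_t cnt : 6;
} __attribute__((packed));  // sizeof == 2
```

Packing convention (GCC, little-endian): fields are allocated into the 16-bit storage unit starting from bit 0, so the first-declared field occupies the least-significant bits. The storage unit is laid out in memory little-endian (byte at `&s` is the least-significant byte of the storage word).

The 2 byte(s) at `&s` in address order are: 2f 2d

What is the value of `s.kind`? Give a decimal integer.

[0]=0x2f [1]=0x2d (little-endian) → word 0x2d2f
flags [0+:3] = (word>>0) & 0x7 = 7
bank [3+:3] = (word>>3) & 0x7 = 5
addr_hi [6+:1] = (word>>6) & 0x1 = 0
kind [7+:3] = (word>>7) & 0x7 = 2  ←
cnt [10+:6] = (word>>10) & 0x3f = 11
kind signed 3b, MSB=0: value = 2

2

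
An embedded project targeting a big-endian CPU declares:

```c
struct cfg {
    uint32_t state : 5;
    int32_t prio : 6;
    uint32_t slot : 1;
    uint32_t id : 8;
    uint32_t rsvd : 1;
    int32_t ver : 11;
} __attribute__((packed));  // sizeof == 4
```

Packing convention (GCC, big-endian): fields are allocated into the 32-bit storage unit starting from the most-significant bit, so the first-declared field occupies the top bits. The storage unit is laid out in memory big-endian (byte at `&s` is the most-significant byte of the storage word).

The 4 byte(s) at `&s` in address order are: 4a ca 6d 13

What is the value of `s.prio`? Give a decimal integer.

[0]=0x4a [1]=0xca [2]=0x6d [3]=0x13 (big-endian) → word 0x4aca6d13
state:5 @ bit 27 → (0x4aca6d13>>27)&0x1f = 0x9
prio:6 @ bit 21 → (0x4aca6d13>>21)&0x3f = 0x16  ←
slot:1 @ bit 20 → (0x4aca6d13>>20)&0x1 = 0x0
id:8 @ bit 12 → (0x4aca6d13>>12)&0xff = 0xa6
rsvd:1 @ bit 11 → (0x4aca6d13>>11)&0x1 = 0x1
ver:11 @ bit 0 → (0x4aca6d13>>0)&0x7ff = 0x513
prio signed 6b, MSB=0: value = 22

22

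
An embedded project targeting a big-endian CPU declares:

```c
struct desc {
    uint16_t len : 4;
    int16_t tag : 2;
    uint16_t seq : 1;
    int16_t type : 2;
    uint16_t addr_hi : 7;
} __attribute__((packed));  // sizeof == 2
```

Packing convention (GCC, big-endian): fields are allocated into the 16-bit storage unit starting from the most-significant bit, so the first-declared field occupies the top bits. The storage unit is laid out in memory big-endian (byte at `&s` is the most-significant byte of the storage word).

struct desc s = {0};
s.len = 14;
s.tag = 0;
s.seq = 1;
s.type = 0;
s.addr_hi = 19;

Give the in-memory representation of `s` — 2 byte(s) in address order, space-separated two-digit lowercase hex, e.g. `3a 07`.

e2 13

[12+:4] len=14 & 0xf = 0xe; word=0xe000
[10+:2] tag=0 & 0x3 = 0x0; word=0xe000
[9+:1] seq=1 & 0x1 = 0x1; word=0xe200
[7+:2] type=0 & 0x3 = 0x0; word=0xe200
[0+:7] addr_hi=19 & 0x7f = 0x13; word=0xe213
word = 0xe213 → big-endian bytes:
  [0]=0xe2  [1]=0x13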